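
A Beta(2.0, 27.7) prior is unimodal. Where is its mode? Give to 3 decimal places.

With α,β > 1, mode = (α−1)/(α+β−2) = 1.0/27.7 = 0.036.

0.036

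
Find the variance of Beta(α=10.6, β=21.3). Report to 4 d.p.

μ = 10.6/31.9 = 0.332288; Var = μ(1−μ)/(α+β+1) = 0.2218728/32.9 = 0.0067.

0.0067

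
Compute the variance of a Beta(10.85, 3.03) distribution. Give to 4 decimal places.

0.0115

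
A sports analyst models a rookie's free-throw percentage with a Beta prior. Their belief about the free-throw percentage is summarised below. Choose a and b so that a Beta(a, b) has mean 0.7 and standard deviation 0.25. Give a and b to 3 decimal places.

a = 1.652, b = 0.708

First σ² = 0.0625. Setting a = μn, b = (1−μ)n with n = a+b,
μ(1−μ)/(n+1) = 0.0625 ⇒ n+1 = 0.21/0.0625 = 3.3600 ⇒ n = 2.3600.
Hence a = 0.7×2.3600 = 1.652, b = 0.3×2.3600 = 0.708.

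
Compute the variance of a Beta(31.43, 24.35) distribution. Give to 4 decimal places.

μ = 31.43/55.78 = 0.563464; Var = μ(1−μ)/(α+β+1) = 0.2459724/56.78 = 0.0043.

0.0043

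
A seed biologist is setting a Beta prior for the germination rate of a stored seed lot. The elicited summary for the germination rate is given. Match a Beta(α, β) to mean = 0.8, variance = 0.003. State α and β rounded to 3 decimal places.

α = 41.867, β = 10.467

Let s = α+β. The Beta variance is μ(1−μ)/(s+1).
So s+1 = μ(1−μ)/σ² = (0.8×0.2)/0.003 = 0.16/0.003 = 53.3333, giving s = 52.3333.
Then α = μs = 0.8×52.3333 = 41.867 and β = (1−μ)s = 0.2×52.3333 = 10.467.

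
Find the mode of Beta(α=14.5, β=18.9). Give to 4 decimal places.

The density x^(α−1)(1−x)^(β−1) is maximised at (α−1)/(α+β−2) = 13.5/31.4 = 0.4299.

0.4299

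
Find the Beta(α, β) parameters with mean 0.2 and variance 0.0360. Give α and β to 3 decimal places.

α = 0.689, β = 2.756

Write ν = α+β; then α = μν and Var = μ(1−μ)/(ν+1).
ν = μ(1−μ)/Var − 1 = 0.16/0.0360 − 1 = 3.4444.
α = 0.2·3.4444 = 0.689, β = 0.8·3.4444 = 2.756.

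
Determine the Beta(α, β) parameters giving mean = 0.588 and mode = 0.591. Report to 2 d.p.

α = 35.67, β = 24.99

With s = α+β: μ = α/s and mode = (α−1)/(s−2). Eliminating α = μs,
μs − 1 = m(s−2) ⇒ s(μ−m) = 1−2m ⇒ s = -0.182/-0.003 = 60.6667.
So α = μs = 35.67, β = (1−μ)s = 24.99.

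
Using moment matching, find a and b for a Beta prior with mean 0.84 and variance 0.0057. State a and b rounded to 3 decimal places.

Write ν = a+b; then a = μν and Var = μ(1−μ)/(ν+1).
ν = μ(1−μ)/Var − 1 = 0.1344/0.0057 − 1 = 22.5789.
a = 0.84·22.5789 = 18.966, b = 0.16·22.5789 = 3.613.

a = 18.966, b = 3.613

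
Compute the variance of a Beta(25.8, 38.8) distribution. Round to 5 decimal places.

0.00366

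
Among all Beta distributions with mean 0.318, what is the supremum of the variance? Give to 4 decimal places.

Var = μ(1−μ)/(α+β+1), which approaches μ(1−μ) as α+β → 0.
So the supremum is μ(1−μ) = 0.318×0.682 = 0.2169.

0.2169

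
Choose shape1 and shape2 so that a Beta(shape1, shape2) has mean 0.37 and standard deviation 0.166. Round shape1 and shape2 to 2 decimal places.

shape1 = 2.76, shape2 = 4.70

Variance = 0.166² = 0.027556. The moment-matching identity shape1+shape2 = μ(1−μ)/Var − 1 gives
shape1+shape2 = 0.2331/0.027556 − 1 = 7.4591, so shape1 = μ·7.4591 = 2.76 and shape2 = (1−μ)·7.4591 = 4.70.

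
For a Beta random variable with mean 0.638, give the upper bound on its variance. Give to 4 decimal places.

Var = μ(1−μ)/(α+β+1), which approaches μ(1−μ) as α+β → 0.
So the supremum is μ(1−μ) = 0.638×0.362 = 0.2310.

0.2310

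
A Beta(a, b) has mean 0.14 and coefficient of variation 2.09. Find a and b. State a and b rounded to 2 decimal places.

Var = (CV·μ)² = (2.09×0.14)² = 0.085615.
a+b = μ(1−μ)/Var − 1 = 0.1204/0.085615 − 1 = 0.4063.
Thus a = 0.14·0.4063 = 0.06 and b = 0.86·0.4063 = 0.35.

a = 0.06, b = 0.35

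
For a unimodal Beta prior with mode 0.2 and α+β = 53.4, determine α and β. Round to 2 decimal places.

α = 11.28, β = 42.12

Since the density peak of Beta(α,β) is at (α−1)/(α+β−2),
α = 1 + 0.2(53.4−2) = 11.28 and β = 53.4 − 11.28 = 42.12.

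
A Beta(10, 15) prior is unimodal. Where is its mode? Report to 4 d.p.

0.3913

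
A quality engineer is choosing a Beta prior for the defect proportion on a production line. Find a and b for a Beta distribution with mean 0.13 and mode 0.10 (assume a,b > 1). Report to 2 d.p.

a = 3.47, b = 23.20

With s = a+b: μ = a/s and mode = (a−1)/(s−2). Eliminating a = μs,
μs − 1 = m(s−2) ⇒ s(μ−m) = 1−2m ⇒ s = 0.80/0.03 = 26.6667.
So a = μs = 3.47, b = (1−μ)s = 23.20.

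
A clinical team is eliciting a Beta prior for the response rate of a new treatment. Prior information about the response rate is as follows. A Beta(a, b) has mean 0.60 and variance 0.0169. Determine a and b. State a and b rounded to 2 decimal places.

Let s = a+b. The Beta variance is μ(1−μ)/(s+1).
So s+1 = μ(1−μ)/σ² = (0.60×0.40)/0.0169 = 0.2400/0.0169 = 14.2012, giving s = 13.2012.
Then a = μs = 0.60×13.2012 = 7.92 and b = (1−μ)s = 0.40×13.2012 = 5.28.

a = 7.92, b = 5.28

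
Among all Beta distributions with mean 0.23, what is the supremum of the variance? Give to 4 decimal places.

0.1771

Var = μ(1−μ)/(α+β+1), which approaches μ(1−μ) as α+β → 0.
So the supremum is μ(1−μ) = 0.23×0.77 = 0.1771.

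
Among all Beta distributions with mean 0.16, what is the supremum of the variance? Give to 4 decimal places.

0.1344

Var = μ(1−μ)/(α+β+1), which approaches μ(1−μ) as α+β → 0.
So the supremum is μ(1−μ) = 0.16×0.84 = 0.1344.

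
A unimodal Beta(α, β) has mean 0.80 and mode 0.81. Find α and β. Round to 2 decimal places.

α = 49.60, β = 12.40

With s = α+β: μ = α/s and mode = (α−1)/(s−2). Eliminating α = μs,
μs − 1 = m(s−2) ⇒ s(μ−m) = 1−2m ⇒ s = -0.62/-0.01 = 62.0000.
So α = μs = 49.60, β = (1−μ)s = 12.40.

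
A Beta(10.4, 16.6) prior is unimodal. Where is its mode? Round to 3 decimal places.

0.376

With α,β > 1, mode = (α−1)/(α+β−2) = 9.4/25.0 = 0.376.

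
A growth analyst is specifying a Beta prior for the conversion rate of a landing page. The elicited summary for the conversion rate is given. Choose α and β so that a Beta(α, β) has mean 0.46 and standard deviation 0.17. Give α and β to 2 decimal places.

α = 3.49, β = 4.10

Variance = 0.17² = 0.0289. The moment-matching identity α+β = μ(1−μ)/Var − 1 gives
α+β = 0.2484/0.0289 − 1 = 7.5952, so α = μ·7.5952 = 3.49 and β = (1−μ)·7.5952 = 4.10.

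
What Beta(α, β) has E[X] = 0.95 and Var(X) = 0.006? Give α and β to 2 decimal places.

α = 6.57, β = 0.35

Write ν = α+β; then α = μν and Var = μ(1−μ)/(ν+1).
ν = μ(1−μ)/Var − 1 = 0.0475/0.006 − 1 = 6.9167.
α = 0.95·6.9167 = 6.57, β = 0.05·6.9167 = 0.35.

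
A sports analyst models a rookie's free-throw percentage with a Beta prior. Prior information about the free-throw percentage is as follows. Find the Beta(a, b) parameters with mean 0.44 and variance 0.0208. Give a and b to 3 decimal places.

a = 4.772, b = 6.074

Write ν = a+b; then a = μν and Var = μ(1−μ)/(ν+1).
ν = μ(1−μ)/Var − 1 = 0.2464/0.0208 − 1 = 10.8462.
a = 0.44·10.8462 = 4.772, b = 0.56·10.8462 = 6.074.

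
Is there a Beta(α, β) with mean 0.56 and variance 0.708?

The Beta variance bound is σ² < μ(1−μ).
Here μ(1−μ) = 0.56×0.44 = 0.2464, and 0.708 ≥ 0.2464.

No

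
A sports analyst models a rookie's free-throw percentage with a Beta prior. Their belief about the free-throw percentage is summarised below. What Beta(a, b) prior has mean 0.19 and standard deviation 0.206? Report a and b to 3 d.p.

First σ² = 0.042436. Setting a = μn, b = (1−μ)n with n = a+b,
μ(1−μ)/(n+1) = 0.042436 ⇒ n+1 = 0.1539/0.042436 = 3.6266 ⇒ n = 2.6266.
Hence a = 0.19×2.6266 = 0.499, b = 0.81×2.6266 = 2.128.

a = 0.499, b = 2.128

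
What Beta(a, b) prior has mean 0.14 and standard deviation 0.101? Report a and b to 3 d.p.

a = 1.512, b = 9.290

Variance = 0.101² = 0.010201. The moment-matching identity a+b = μ(1−μ)/Var − 1 gives
a+b = 0.1204/0.010201 − 1 = 10.8028, so a = μ·10.8028 = 1.512 and b = (1−μ)·10.8028 = 9.290.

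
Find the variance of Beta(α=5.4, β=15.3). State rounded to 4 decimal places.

Var = αβ/[(α+β)²(α+β+1)] = (5.4×15.3)/(20.7²×21.7) = 82.62/9298.233 = 0.0089.

0.0089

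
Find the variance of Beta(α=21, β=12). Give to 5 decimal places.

Var = αβ/[(α+β)²(α+β+1)] = (21×12)/(33²×34) = 252/37026 = 0.00681.

0.00681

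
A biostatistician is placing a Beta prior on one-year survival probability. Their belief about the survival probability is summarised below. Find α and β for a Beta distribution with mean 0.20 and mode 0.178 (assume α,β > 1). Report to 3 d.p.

α = 5.855, β = 23.418

Let s = α+β. Mean gives α = μs = 0.20s; mode gives (α−1)/(s−2) = 0.178.
Substituting: 0.20s − 1 = 0.178(s−2) = 0.178s − 0.356, so 0.022s = 0.644 and s = 29.2727.
Then α = 0.20×29.2727 = 5.855 and β = s−α = 23.418.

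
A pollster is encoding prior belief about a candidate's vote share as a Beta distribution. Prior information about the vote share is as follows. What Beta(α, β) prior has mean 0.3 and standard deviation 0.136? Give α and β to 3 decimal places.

Variance = 0.136² = 0.018496. The moment-matching identity α+β = μ(1−μ)/Var − 1 gives
α+β = 0.21/0.018496 − 1 = 10.3538, so α = μ·10.3538 = 3.106 and β = (1−μ)·10.3538 = 7.248.

α = 3.106, β = 7.248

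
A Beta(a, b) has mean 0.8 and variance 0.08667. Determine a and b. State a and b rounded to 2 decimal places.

a = 0.68, b = 0.17

Write ν = a+b; then a = μν and Var = μ(1−μ)/(ν+1).
ν = μ(1−μ)/Var − 1 = 0.16/0.08667 − 1 = 0.8461.
a = 0.8·0.8461 = 0.68, b = 0.2·0.8461 = 0.17.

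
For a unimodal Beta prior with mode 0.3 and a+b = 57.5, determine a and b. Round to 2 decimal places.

Mode = (a−1)/(κ−2) with κ = a+b, so a−1 = 0.3·55.5 = 16.65.
a = 17.65; b = κ − a = 39.85.

a = 17.65, b = 39.85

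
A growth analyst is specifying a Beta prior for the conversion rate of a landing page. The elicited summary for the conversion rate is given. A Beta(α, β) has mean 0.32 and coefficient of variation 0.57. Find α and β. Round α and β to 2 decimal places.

α = 1.77, β = 3.77

Var = (CV·μ)² = (0.57×0.32)² = 0.033270.
α+β = μ(1−μ)/Var − 1 = 0.2176/0.033270 − 1 = 5.5405.
Thus α = 0.32·5.5405 = 1.77 and β = 0.68·5.5405 = 3.77.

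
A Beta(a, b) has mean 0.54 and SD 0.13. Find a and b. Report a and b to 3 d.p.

a = 7.397, b = 6.301

First σ² = 0.0169. Setting a = μn, b = (1−μ)n with n = a+b,
μ(1−μ)/(n+1) = 0.0169 ⇒ n+1 = 0.2484/0.0169 = 14.6982 ⇒ n = 13.6982.
Hence a = 0.54×13.6982 = 7.397, b = 0.46×13.6982 = 6.301.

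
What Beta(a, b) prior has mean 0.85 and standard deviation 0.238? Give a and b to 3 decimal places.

a = 1.063, b = 0.188

First σ² = 0.056644. Setting a = μn, b = (1−μ)n with n = a+b,
μ(1−μ)/(n+1) = 0.056644 ⇒ n+1 = 0.1275/0.056644 = 2.2509 ⇒ n = 1.2509.
Hence a = 0.85×1.2509 = 1.063, b = 0.15×1.2509 = 0.188.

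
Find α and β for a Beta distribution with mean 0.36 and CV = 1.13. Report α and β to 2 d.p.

Var = (CV·μ)² = (1.13×0.36)² = 0.165486.
α+β = μ(1−μ)/Var − 1 = 0.2304/0.165486 − 1 = 0.3923.
Thus α = 0.36·0.3923 = 0.14 and β = 0.64·0.3923 = 0.25.

α = 0.14, β = 0.25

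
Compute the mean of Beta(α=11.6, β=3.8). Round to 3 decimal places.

0.753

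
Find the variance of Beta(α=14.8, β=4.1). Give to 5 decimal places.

0.00854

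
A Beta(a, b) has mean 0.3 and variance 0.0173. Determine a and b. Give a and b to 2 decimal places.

Let s = a+b. The Beta variance is μ(1−μ)/(s+1).
So s+1 = μ(1−μ)/σ² = (0.3×0.7)/0.0173 = 0.21/0.0173 = 12.1387, giving s = 11.1387.
Then a = μs = 0.3×11.1387 = 3.34 and b = (1−μ)s = 0.7×11.1387 = 7.80.

a = 3.34, b = 7.80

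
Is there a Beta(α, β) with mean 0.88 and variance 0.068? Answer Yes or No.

Yes

A Beta with mean μ has variance μ(1−μ)/(α+β+1) < μ(1−μ).
Here μ(1−μ) = 0.88×0.12 = 0.1056, and 0.068 < 0.1056.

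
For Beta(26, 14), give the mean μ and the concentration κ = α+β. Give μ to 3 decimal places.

μ = 0.650, κ = 40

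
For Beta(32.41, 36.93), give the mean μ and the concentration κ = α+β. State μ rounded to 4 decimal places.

μ = 0.4674, κ = 69.34

κ = α+β = 32.41+36.93 = 69.34; μ = α/κ = 32.41/69.34 = 0.4674.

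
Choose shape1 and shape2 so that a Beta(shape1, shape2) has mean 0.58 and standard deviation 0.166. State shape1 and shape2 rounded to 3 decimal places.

First σ² = 0.027556. Setting shape1 = μn, shape2 = (1−μ)n with n = shape1+shape2,
μ(1−μ)/(n+1) = 0.027556 ⇒ n+1 = 0.2436/0.027556 = 8.8402 ⇒ n = 7.8402.
Hence shape1 = 0.58×7.8402 = 4.547, shape2 = 0.42×7.8402 = 3.293.

shape1 = 4.547, shape2 = 3.293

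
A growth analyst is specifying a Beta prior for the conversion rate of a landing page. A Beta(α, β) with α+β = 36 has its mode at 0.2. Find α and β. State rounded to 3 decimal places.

α = 7.800, β = 28.200

Since the density peak of Beta(α,β) is at (α−1)/(α+β−2),
α = 1 + 0.2(36−2) = 7.800 and β = 36 − 7.800 = 28.200.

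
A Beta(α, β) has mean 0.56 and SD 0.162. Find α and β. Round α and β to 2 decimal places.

α = 4.70, β = 3.69

First σ² = 0.026244. Setting α = μn, β = (1−μ)n with n = α+β,
μ(1−μ)/(n+1) = 0.026244 ⇒ n+1 = 0.2464/0.026244 = 9.3888 ⇒ n = 8.3888.
Hence α = 0.56×8.3888 = 4.70, β = 0.44×8.3888 = 3.69.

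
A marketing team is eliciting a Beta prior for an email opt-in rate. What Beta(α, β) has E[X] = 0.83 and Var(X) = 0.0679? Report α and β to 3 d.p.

Write ν = α+β; then α = μν and Var = μ(1−μ)/(ν+1).
ν = μ(1−μ)/Var − 1 = 0.1411/0.0679 − 1 = 1.0781.
α = 0.83·1.0781 = 0.895, β = 0.17·1.0781 = 0.183.

α = 0.895, β = 0.183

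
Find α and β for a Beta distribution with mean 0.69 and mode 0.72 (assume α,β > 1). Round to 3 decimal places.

α = 10.120, β = 4.547

Let s = α+β. Mean gives α = μs = 0.69s; mode gives (α−1)/(s−2) = 0.72.
Substituting: 0.69s − 1 = 0.72(s−2) = 0.72s − 1.44, so -0.03s = -0.44 and s = 14.6667.
Then α = 0.69×14.6667 = 10.120 and β = s−α = 4.547.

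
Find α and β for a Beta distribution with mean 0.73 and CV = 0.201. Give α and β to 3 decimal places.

α = 5.953, β = 2.202

Var = (CV·μ)² = (0.201×0.73)² = 0.021530.
α+β = μ(1−μ)/Var − 1 = 0.1971/0.021530 − 1 = 8.1548.
Thus α = 0.73·8.1548 = 5.953 and β = 0.27·8.1548 = 2.202.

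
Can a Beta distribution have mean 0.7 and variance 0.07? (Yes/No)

Yes

The Beta variance bound is σ² < μ(1−μ).
Here μ(1−μ) = 0.7×0.3 = 0.21, and 0.07 < 0.21.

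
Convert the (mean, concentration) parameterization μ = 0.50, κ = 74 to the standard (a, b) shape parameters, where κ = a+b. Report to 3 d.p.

a = 37.000, b = 37.000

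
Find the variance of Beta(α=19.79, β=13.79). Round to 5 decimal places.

0.00700

Var = αβ/[(α+β)²(α+β+1)] = (19.79×13.79)/(33.58²×34.58) = 272.9041/38992.975112 = 0.00700.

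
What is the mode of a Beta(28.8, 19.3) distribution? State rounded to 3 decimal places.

The density x^(α−1)(1−x)^(β−1) is maximised at (α−1)/(α+β−2) = 27.8/46.1 = 0.603.

0.603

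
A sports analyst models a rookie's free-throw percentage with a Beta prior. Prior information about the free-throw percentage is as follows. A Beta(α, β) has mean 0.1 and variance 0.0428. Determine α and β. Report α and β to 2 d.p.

α = 0.11, β = 0.99

Let s = α+β. The Beta variance is μ(1−μ)/(s+1).
So s+1 = μ(1−μ)/σ² = (0.1×0.9)/0.0428 = 0.09/0.0428 = 2.1028, giving s = 1.1028.
Then α = μs = 0.1×1.1028 = 0.11 and β = (1−μ)s = 0.9×1.1028 = 0.99.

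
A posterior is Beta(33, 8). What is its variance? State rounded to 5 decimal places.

0.00374

α+β = 41 and αβ = 264, so Var = αβ/[(α+β)²(α+β+1)] = 264/70602 = 0.00374.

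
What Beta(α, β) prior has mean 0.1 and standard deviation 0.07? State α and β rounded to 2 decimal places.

α = 1.74, β = 15.63

Variance = 0.07² = 0.0049. The moment-matching identity α+β = μ(1−μ)/Var − 1 gives
α+β = 0.09/0.0049 − 1 = 17.3673, so α = μ·17.3673 = 1.74 and β = (1−μ)·17.3673 = 15.63.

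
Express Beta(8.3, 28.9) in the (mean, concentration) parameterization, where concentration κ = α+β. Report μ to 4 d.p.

κ = α+β = 8.3+28.9 = 37.2; μ = α/κ = 8.3/37.2 = 0.2231.

μ = 0.2231, κ = 37.2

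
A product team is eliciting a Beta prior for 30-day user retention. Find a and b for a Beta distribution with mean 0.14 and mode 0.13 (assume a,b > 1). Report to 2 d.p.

Let s = a+b. Mean gives a = μs = 0.14s; mode gives (a−1)/(s−2) = 0.13.
Substituting: 0.14s − 1 = 0.13(s−2) = 0.13s − 0.26, so 0.01s = 0.74 and s = 74.0000.
Then a = 0.14×74.0000 = 10.36 and b = s−a = 63.64.

a = 10.36, b = 63.64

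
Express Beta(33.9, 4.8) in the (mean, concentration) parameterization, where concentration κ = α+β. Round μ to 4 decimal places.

μ = 0.8760, κ = 38.7

κ = α+β = 33.9+4.8 = 38.7; μ = α/κ = 33.9/38.7 = 0.8760.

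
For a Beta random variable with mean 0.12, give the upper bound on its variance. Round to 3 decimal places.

0.106

For fixed mean μ the Beta variance is μ(1−μ)/(α+β+1), increasing as α+β decreases.
Its least upper bound (not attained) is μ(1−μ) = 0.12·0.88 = 0.106.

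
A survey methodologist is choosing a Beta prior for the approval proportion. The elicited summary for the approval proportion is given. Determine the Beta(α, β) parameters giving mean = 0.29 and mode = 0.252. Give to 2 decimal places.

α = 3.79, β = 9.27

With s = α+β: μ = α/s and mode = (α−1)/(s−2). Eliminating α = μs,
μs − 1 = m(s−2) ⇒ s(μ−m) = 1−2m ⇒ s = 0.496/0.038 = 13.0526.
So α = μs = 3.79, β = (1−μ)s = 9.27.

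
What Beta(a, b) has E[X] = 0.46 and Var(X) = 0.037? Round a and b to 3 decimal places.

a = 2.628, b = 3.085

By moment matching, a+b = μ(1−μ)/σ² − 1 = (0.46·0.54)/0.037 − 1 = 6.7135 − 1 = 5.7135.
Since a/(a+b) = μ, a = 0.46·5.7135 = 2.628 and b = 0.54·5.7135 = 3.085.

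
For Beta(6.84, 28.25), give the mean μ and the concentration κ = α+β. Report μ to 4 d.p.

κ = α+β = 6.84+28.25 = 35.09; μ = α/κ = 6.84/35.09 = 0.1949.

μ = 0.1949, κ = 35.09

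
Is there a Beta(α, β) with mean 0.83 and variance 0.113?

Yes

A Beta with mean μ has variance μ(1−μ)/(α+β+1) < μ(1−μ).
Here μ(1−μ) = 0.83×0.17 = 0.1411, and 0.113 < 0.1411.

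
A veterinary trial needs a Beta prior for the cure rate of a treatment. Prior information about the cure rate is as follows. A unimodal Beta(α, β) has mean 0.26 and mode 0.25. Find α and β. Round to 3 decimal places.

α = 13.000, β = 37.000

Let s = α+β. Mean gives α = μs = 0.26s; mode gives (α−1)/(s−2) = 0.25.
Substituting: 0.26s − 1 = 0.25(s−2) = 0.25s − 0.50, so 0.01s = 0.50 and s = 50.0000.
Then α = 0.26×50.0000 = 13.000 and β = s−α = 37.000.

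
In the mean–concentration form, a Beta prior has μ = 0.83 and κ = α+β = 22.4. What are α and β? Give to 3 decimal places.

α = 18.592, β = 3.808

α = μκ = 0.83×22.4 = 18.592 and β = (1−μ)κ = 0.17×22.4 = 3.808.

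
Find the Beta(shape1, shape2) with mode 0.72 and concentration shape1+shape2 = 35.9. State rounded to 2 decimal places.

shape1 = 25.41, shape2 = 10.49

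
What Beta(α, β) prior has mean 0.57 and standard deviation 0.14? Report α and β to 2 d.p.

Variance = 0.14² = 0.0196. The moment-matching identity α+β = μ(1−μ)/Var − 1 gives
α+β = 0.2451/0.0196 − 1 = 11.5051, so α = μ·11.5051 = 6.56 and β = (1−μ)·11.5051 = 4.95.

α = 6.56, β = 4.95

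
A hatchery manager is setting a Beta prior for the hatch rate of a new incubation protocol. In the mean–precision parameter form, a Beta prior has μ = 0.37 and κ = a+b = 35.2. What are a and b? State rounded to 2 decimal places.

a = μκ = 0.37×35.2 = 13.02 and b = (1−μ)κ = 0.63×35.2 = 22.18.

a = 13.02, b = 22.18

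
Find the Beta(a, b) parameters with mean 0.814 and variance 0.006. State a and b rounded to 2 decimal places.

By moment matching, a+b = μ(1−μ)/σ² − 1 = (0.814·0.186)/0.006 − 1 = 25.2340 − 1 = 24.2340.
Since a/(a+b) = μ, a = 0.814·24.2340 = 19.73 and b = 0.186·24.2340 = 4.51.

a = 19.73, b = 4.51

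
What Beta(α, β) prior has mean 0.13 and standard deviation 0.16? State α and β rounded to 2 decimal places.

Variance = 0.16² = 0.0256. The moment-matching identity α+β = μ(1−μ)/Var − 1 gives
α+β = 0.1131/0.0256 − 1 = 3.4180, so α = μ·3.4180 = 0.44 and β = (1−μ)·3.4180 = 2.97.

α = 0.44, β = 2.97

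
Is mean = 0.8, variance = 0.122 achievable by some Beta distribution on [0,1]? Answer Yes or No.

Yes

The Beta variance bound is σ² < μ(1−μ).
Here μ(1−μ) = 0.8×0.2 = 0.16, and 0.122 < 0.16.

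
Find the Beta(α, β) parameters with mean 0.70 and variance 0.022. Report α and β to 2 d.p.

α = 5.98, β = 2.56

By moment matching, α+β = μ(1−μ)/σ² − 1 = (0.70·0.30)/0.022 − 1 = 9.5455 − 1 = 8.5455.
Since α/(α+β) = μ, α = 0.70·8.5455 = 5.98 and β = 0.30·8.5455 = 2.56.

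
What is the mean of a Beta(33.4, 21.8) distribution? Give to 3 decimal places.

E[X] = α/(α+β) = 33.4/55.2 = 0.605.

0.605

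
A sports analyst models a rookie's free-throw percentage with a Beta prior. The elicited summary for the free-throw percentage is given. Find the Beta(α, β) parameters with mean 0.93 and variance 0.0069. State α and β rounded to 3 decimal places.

α = 7.844, β = 0.590

Write ν = α+β; then α = μν and Var = μ(1−μ)/(ν+1).
ν = μ(1−μ)/Var − 1 = 0.0651/0.0069 − 1 = 8.4348.
α = 0.93·8.4348 = 7.844, β = 0.07·8.4348 = 0.590.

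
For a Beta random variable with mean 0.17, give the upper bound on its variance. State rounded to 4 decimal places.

For fixed mean μ the Beta variance is μ(1−μ)/(α+β+1), increasing as α+β decreases.
Its least upper bound (not attained) is μ(1−μ) = 0.17·0.83 = 0.1411.

0.1411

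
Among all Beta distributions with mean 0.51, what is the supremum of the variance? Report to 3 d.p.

0.250

For fixed mean μ the Beta variance is μ(1−μ)/(α+β+1), increasing as α+β decreases.
Its least upper bound (not attained) is μ(1−μ) = 0.51·0.49 = 0.250.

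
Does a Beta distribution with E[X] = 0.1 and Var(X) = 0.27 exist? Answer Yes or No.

No

The Beta variance bound is σ² < μ(1−μ).
Here μ(1−μ) = 0.1×0.9 = 0.09, and 0.27 ≥ 0.09.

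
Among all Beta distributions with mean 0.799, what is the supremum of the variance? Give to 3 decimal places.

For fixed mean μ the Beta variance is μ(1−μ)/(α+β+1), increasing as α+β decreases.
Its least upper bound (not attained) is μ(1−μ) = 0.799·0.201 = 0.161.

0.161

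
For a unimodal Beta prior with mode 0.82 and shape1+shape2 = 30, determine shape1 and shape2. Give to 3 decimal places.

shape1 = 23.960, shape2 = 6.040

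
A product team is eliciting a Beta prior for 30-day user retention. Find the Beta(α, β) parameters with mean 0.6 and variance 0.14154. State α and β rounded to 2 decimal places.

α = 0.42, β = 0.28

Let s = α+β. The Beta variance is μ(1−μ)/(s+1).
So s+1 = μ(1−μ)/σ² = (0.6×0.4)/0.14154 = 0.24/0.14154 = 1.6956, giving s = 0.6956.
Then α = μs = 0.6×0.6956 = 0.42 and β = (1−μ)s = 0.4×0.6956 = 0.28.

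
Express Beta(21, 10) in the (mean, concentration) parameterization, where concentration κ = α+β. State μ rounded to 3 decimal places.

κ = α+β = 21+10 = 31; μ = α/κ = 21/31 = 0.677.

μ = 0.677, κ = 31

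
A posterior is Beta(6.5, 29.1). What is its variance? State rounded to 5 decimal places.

Var = αβ/[(α+β)²(α+β+1)] = (6.5×29.1)/(35.6²×36.6) = 189.15/46385.376 = 0.00408.

0.00408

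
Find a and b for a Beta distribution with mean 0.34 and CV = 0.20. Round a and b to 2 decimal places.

a = 16.16, b = 31.37

Var = (CV·μ)² = (0.20×0.34)² = 0.004624.
a+b = μ(1−μ)/Var − 1 = 0.2244/0.004624 − 1 = 47.5294.
Thus a = 0.34·47.5294 = 16.16 and b = 0.66·47.5294 = 31.37.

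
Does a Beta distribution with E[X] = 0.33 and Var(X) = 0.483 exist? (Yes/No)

No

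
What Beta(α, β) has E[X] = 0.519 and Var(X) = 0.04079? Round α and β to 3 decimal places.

Let s = α+β. The Beta variance is μ(1−μ)/(s+1).
So s+1 = μ(1−μ)/σ² = (0.519×0.481)/0.04079 = 0.249639/0.04079 = 6.1201, giving s = 5.1201.
Then α = μs = 0.519×5.1201 = 2.657 and β = (1−μ)s = 0.481×5.1201 = 2.463.

α = 2.657, β = 2.463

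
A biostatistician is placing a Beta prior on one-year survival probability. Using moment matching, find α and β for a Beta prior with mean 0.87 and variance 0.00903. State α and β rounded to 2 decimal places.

α = 10.03, β = 1.50

Write ν = α+β; then α = μν and Var = μ(1−μ)/(ν+1).
ν = μ(1−μ)/Var − 1 = 0.1131/0.00903 − 1 = 11.5249.
α = 0.87·11.5249 = 10.03, β = 0.13·11.5249 = 1.50.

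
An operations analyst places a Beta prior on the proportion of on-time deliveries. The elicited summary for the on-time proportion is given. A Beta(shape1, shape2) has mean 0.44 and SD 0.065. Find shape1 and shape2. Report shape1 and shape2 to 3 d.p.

shape1 = 25.221, shape2 = 32.099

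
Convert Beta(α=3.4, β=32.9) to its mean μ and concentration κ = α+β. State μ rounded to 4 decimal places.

μ = 0.0937, κ = 36.3

κ = α+β = 3.4+32.9 = 36.3; μ = α/κ = 3.4/36.3 = 0.0937.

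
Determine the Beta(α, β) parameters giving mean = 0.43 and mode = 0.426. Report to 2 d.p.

With s = α+β: μ = α/s and mode = (α−1)/(s−2). Eliminating α = μs,
μs − 1 = m(s−2) ⇒ s(μ−m) = 1−2m ⇒ s = 0.148/0.004 = 37.0000.
So α = μs = 15.91, β = (1−μ)s = 21.09.

α = 15.91, β = 21.09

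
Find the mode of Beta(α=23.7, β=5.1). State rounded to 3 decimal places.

With α,β > 1, mode = (α−1)/(α+β−2) = 22.7/26.8 = 0.847.

0.847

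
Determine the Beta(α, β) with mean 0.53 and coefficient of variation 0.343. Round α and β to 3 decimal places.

Var = (CV·μ)² = (0.343×0.53)² = 0.033048.
α+β = μ(1−μ)/Var − 1 = 0.2491/0.033048 − 1 = 6.5376.
Thus α = 0.53·6.5376 = 3.465 and β = 0.47·6.5376 = 3.073.

α = 3.465, β = 3.073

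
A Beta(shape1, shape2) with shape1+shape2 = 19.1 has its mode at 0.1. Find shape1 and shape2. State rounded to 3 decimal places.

shape1 = 2.710, shape2 = 16.390

Since the density peak of Beta(shape1,shape2) is at (shape1−1)/(shape1+shape2−2),
shape1 = 1 + 0.1(19.1−2) = 2.710 and shape2 = 19.1 − 2.710 = 16.390.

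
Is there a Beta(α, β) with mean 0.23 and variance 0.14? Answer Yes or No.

Yes

The Beta variance bound is σ² < μ(1−μ).
Here μ(1−μ) = 0.23×0.77 = 0.1771, and 0.14 < 0.1771.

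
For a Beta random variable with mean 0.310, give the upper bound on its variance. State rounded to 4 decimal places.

0.2139

Var = μ(1−μ)/(α+β+1), which approaches μ(1−μ) as α+β → 0.
So the supremum is μ(1−μ) = 0.310×0.690 = 0.2139.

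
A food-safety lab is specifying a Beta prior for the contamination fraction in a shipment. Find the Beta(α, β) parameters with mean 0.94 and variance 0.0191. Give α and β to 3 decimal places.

α = 1.836, β = 0.117

Write ν = α+β; then α = μν and Var = μ(1−μ)/(ν+1).
ν = μ(1−μ)/Var − 1 = 0.0564/0.0191 − 1 = 1.9529.
α = 0.94·1.9529 = 1.836, β = 0.06·1.9529 = 0.117.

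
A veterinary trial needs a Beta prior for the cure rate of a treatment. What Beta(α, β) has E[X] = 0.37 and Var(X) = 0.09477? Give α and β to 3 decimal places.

α = 0.540, β = 0.920

By moment matching, α+β = μ(1−μ)/σ² − 1 = (0.37·0.63)/0.09477 − 1 = 2.4596 − 1 = 1.4596.
Since α/(α+β) = μ, α = 0.37·1.4596 = 0.540 and β = 0.63·1.4596 = 0.920.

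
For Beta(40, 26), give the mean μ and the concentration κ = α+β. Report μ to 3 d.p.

μ = 0.606, κ = 66

κ = α+β = 40+26 = 66; μ = α/κ = 40/66 = 0.606.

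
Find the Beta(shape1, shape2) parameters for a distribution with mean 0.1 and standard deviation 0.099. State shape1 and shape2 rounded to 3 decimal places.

shape1 = 0.818, shape2 = 7.364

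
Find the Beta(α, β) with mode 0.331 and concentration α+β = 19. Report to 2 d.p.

α = 6.63, β = 12.37

For α,β>1 the mode is (α−1)/(α+β−2), so α = mode·(κ−2)+1 = 0.331×17+1 = 6.63.
And β = (1−mode)·(κ−2)+1 = 0.669×17+1 = 12.37.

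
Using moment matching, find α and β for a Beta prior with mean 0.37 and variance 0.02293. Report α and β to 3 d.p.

By moment matching, α+β = μ(1−μ)/σ² − 1 = (0.37·0.63)/0.02293 − 1 = 10.1657 − 1 = 9.1657.
Since α/(α+β) = μ, α = 0.37·9.1657 = 3.391 and β = 0.63·9.1657 = 5.774.

α = 3.391, β = 5.774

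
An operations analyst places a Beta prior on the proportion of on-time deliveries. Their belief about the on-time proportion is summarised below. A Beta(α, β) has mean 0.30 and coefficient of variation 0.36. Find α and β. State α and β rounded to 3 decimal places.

α = 5.101, β = 11.903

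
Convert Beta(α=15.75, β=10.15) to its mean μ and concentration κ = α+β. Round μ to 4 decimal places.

μ = 0.6081, κ = 25.90

κ = α+β = 15.75+10.15 = 25.90; μ = α/κ = 15.75/25.90 = 0.6081.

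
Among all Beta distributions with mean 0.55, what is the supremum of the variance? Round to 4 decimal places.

0.2475

For fixed mean μ the Beta variance is μ(1−μ)/(α+β+1), increasing as α+β decreases.
Its least upper bound (not attained) is μ(1−μ) = 0.55·0.45 = 0.2475.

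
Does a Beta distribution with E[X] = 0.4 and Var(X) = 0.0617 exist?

Yes

The Beta variance bound is σ² < μ(1−μ).
Here μ(1−μ) = 0.4×0.6 = 0.24, and 0.0617 < 0.24.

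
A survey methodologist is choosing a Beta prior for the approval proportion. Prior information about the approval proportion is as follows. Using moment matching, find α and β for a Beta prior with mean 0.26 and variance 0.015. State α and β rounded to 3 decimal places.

α = 3.075, β = 8.752

Write ν = α+β; then α = μν and Var = μ(1−μ)/(ν+1).
ν = μ(1−μ)/Var − 1 = 0.1924/0.015 − 1 = 11.8267.
α = 0.26·11.8267 = 3.075, β = 0.74·11.8267 = 8.752.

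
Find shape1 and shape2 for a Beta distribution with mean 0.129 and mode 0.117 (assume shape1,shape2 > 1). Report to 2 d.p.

shape1 = 8.23, shape2 = 55.60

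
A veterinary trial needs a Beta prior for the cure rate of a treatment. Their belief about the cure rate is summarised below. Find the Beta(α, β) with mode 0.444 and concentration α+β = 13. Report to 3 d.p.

α = 5.884, β = 7.116

Mode = (α−1)/(κ−2) with κ = α+β, so α−1 = 0.444·11 = 4.884.
α = 5.884; β = κ − α = 7.116.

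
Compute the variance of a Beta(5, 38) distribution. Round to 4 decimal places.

0.0023

μ = 5/43 = 0.116279; Var = μ(1−μ)/(α+β+1) = 0.1027582/44 = 0.0023.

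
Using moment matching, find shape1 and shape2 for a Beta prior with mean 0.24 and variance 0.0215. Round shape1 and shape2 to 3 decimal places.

shape1 = 1.796, shape2 = 5.688

Let s = shape1+shape2. The Beta variance is μ(1−μ)/(s+1).
So s+1 = μ(1−μ)/σ² = (0.24×0.76)/0.0215 = 0.1824/0.0215 = 8.4837, giving s = 7.4837.
Then shape1 = μs = 0.24×7.4837 = 1.796 and shape2 = (1−μ)s = 0.76×7.4837 = 5.688.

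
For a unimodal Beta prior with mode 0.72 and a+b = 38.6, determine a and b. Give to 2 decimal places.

a = 27.35, b = 11.25

For a,b>1 the mode is (a−1)/(a+b−2), so a = mode·(κ−2)+1 = 0.72×36.6+1 = 27.35.
And b = (1−mode)·(κ−2)+1 = 0.28×36.6+1 = 11.25.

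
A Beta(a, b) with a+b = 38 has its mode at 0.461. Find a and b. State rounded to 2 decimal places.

Since the density peak of Beta(a,b) is at (a−1)/(a+b−2),
a = 1 + 0.461(38−2) = 17.60 and b = 38 − 17.60 = 20.40.

a = 17.60, b = 20.40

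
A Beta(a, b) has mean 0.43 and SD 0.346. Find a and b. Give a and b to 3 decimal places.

a = 0.450, b = 0.597

σ² = 0.346² = 0.119716.
With s = a+b, Var = μ(1−μ)/(s+1), so s+1 = (0.43×0.57)/0.119716 = 2.0473 and s = 1.0473.
a = μs = 0.450, b = (1−μ)s = 0.597.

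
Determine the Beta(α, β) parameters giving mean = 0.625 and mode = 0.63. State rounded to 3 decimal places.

α = 32.500, β = 19.500

Let s = α+β. Mean gives α = μs = 0.625s; mode gives (α−1)/(s−2) = 0.63.
Substituting: 0.625s − 1 = 0.63(s−2) = 0.63s − 1.26, so -0.005s = -0.26 and s = 52.0000.
Then α = 0.625×52.0000 = 32.500 and β = s−α = 19.500.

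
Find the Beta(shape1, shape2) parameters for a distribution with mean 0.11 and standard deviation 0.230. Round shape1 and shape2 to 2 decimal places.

shape1 = 0.09, shape2 = 0.76

σ² = 0.230² = 0.052900.
With s = shape1+shape2, Var = μ(1−μ)/(s+1), so s+1 = (0.11×0.89)/0.052900 = 1.8507 and s = 0.8507.
shape1 = μs = 0.09, shape2 = (1−μ)s = 0.76.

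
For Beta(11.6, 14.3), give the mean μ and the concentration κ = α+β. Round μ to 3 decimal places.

μ = 0.448, κ = 25.9

κ = α+β = 11.6+14.3 = 25.9; μ = α/κ = 11.6/25.9 = 0.448.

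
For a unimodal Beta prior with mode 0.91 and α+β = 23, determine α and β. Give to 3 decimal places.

Mode = (α−1)/(κ−2) with κ = α+β, so α−1 = 0.91·21 = 19.110.
α = 20.110; β = κ − α = 2.890.

α = 20.110, β = 2.890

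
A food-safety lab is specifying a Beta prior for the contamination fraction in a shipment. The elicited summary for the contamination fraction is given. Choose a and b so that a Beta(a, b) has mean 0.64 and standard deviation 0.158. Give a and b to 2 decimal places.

Variance = 0.158² = 0.024964. The moment-matching identity a+b = μ(1−μ)/Var − 1 gives
a+b = 0.2304/0.024964 − 1 = 8.2293, so a = μ·8.2293 = 5.27 and b = (1−μ)·8.2293 = 2.96.

a = 5.27, b = 2.96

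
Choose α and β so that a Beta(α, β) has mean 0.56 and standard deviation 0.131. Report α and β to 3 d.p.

σ² = 0.131² = 0.017161.
With s = α+β, Var = μ(1−μ)/(s+1), so s+1 = (0.56×0.44)/0.017161 = 14.3581 and s = 13.3581.
α = μs = 7.481, β = (1−μ)s = 5.878.

α = 7.481, β = 5.878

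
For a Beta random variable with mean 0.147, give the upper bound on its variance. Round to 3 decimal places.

0.125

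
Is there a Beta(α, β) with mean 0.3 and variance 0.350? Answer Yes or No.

For any Beta, Var(X) < E[X]·(1−E[X]).
Here μ(1−μ) = 0.3×0.7 = 0.21, and 0.350 ≥ 0.21.

No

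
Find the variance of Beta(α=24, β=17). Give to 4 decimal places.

0.0058

α+β = 41 and αβ = 408, so Var = αβ/[(α+β)²(α+β+1)] = 408/70602 = 0.0058.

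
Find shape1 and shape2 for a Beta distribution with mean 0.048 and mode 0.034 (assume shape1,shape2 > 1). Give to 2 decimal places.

Let s = shape1+shape2. Mean gives shape1 = μs = 0.048s; mode gives (shape1−1)/(s−2) = 0.034.
Substituting: 0.048s − 1 = 0.034(s−2) = 0.034s − 0.068, so 0.014s = 0.932 and s = 66.5714.
Then shape1 = 0.048×66.5714 = 3.20 and shape2 = s−shape1 = 63.38.

shape1 = 3.20, shape2 = 63.38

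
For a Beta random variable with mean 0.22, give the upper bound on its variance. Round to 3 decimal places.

0.172

For fixed mean μ the Beta variance is μ(1−μ)/(α+β+1), increasing as α+β decreases.
Its least upper bound (not attained) is μ(1−μ) = 0.22·0.78 = 0.172.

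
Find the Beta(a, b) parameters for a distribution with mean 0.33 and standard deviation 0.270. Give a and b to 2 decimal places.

a = 0.67, b = 1.36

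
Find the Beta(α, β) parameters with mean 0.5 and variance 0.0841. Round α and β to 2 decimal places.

α = 0.99, β = 0.99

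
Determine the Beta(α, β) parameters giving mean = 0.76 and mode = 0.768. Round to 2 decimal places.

With s = α+β: μ = α/s and mode = (α−1)/(s−2). Eliminating α = μs,
μs − 1 = m(s−2) ⇒ s(μ−m) = 1−2m ⇒ s = -0.536/-0.008 = 67.0000.
So α = μs = 50.92, β = (1−μ)s = 16.08.

α = 50.92, β = 16.08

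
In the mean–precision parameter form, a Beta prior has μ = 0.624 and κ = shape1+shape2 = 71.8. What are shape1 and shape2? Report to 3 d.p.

Split κ in proportion μ : (1−μ): shape1 = 0.624·71.8 = 44.803, shape2 = 71.8 − 44.803 = 26.997.

shape1 = 44.803, shape2 = 26.997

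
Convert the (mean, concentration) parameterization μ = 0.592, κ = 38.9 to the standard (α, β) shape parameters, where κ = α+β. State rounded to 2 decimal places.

α = μκ = 0.592×38.9 = 23.03 and β = (1−μ)κ = 0.408×38.9 = 15.87.

α = 23.03, β = 15.87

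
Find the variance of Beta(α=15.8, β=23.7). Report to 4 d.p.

0.0059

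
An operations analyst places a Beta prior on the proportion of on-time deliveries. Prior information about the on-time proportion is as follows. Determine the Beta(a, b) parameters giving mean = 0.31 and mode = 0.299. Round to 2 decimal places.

With s = a+b: μ = a/s and mode = (a−1)/(s−2). Eliminating a = μs,
μs − 1 = m(s−2) ⇒ s(μ−m) = 1−2m ⇒ s = 0.402/0.011 = 36.5455.
So a = μs = 11.33, b = (1−μ)s = 25.22.

a = 11.33, b = 25.22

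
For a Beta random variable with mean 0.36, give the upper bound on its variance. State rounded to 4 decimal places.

0.2304

For fixed mean μ the Beta variance is μ(1−μ)/(α+β+1), increasing as α+β decreases.
Its least upper bound (not attained) is μ(1−μ) = 0.36·0.64 = 0.2304.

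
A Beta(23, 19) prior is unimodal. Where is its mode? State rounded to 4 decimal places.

0.5500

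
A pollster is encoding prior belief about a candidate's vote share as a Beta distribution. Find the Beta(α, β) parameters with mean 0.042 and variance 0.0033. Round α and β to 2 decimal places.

By moment matching, α+β = μ(1−μ)/σ² − 1 = (0.042·0.958)/0.0033 − 1 = 12.1927 − 1 = 11.1927.
Since α/(α+β) = μ, α = 0.042·11.1927 = 0.47 and β = 0.958·11.1927 = 10.72.

α = 0.47, β = 10.72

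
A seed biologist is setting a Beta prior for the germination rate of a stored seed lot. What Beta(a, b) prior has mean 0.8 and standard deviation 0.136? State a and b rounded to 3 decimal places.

a = 6.120, b = 1.530

First σ² = 0.018496. Setting a = μn, b = (1−μ)n with n = a+b,
μ(1−μ)/(n+1) = 0.018496 ⇒ n+1 = 0.16/0.018496 = 8.6505 ⇒ n = 7.6505.
Hence a = 0.8×7.6505 = 6.120, b = 0.2×7.6505 = 1.530.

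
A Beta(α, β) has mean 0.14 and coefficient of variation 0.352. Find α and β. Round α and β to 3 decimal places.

α = 6.801, β = 41.777

Var = (CV·μ)² = (0.352×0.14)² = 0.002429.
α+β = μ(1−μ)/Var − 1 = 0.1204/0.002429 − 1 = 48.5776.
Thus α = 0.14·48.5776 = 6.801 and β = 0.86·48.5776 = 41.777.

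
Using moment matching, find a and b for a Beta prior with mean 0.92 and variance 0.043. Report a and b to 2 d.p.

By moment matching, a+b = μ(1−μ)/σ² − 1 = (0.92·0.08)/0.043 − 1 = 1.7116 − 1 = 0.7116.
Since a/(a+b) = μ, a = 0.92·0.7116 = 0.65 and b = 0.08·0.7116 = 0.06.

a = 0.65, b = 0.06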